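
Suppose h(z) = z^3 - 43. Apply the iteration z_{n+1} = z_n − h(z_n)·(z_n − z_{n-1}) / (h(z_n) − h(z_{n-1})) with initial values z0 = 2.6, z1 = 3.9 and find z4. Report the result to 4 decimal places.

h(2.6) = -25.424000, h(3.9) = 16.319000
z2 = 3.900000 − 16.319000·(3.900000 − 2.600000) / (16.319000 − (-25.424000)) = 3.900000 − (21.214700)/(41.743000) = 3.391778
h(3.391778) = -3.980441
z3 = 3.391778 − (-3.980441)·(3.391778 − 3.900000) / (-3.980441 − 16.319000) = 3.391778 − (2.022947)/(-20.299441) = 3.491434
h(3.491434) = -0.439047
z4 = 3.491434 − (-0.439047)·(3.491434 − 3.391778) / (-0.439047 − (-3.980441)) = 3.491434 − (-0.043753)/(3.541394) = 3.503788

3.5038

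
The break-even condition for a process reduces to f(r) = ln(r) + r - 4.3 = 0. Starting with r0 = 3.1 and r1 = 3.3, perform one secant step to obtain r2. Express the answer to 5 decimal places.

3.15226

f(3.1) = -0.0685979, f(3.3) = 0.1939225
r2 = 3.3000000 − 0.1939225·(3.3000000 − 3.1000000) / (0.1939225 − (-0.0685979)) = 3.3000000 − (0.0387845)/(0.2625204) = 3.1522610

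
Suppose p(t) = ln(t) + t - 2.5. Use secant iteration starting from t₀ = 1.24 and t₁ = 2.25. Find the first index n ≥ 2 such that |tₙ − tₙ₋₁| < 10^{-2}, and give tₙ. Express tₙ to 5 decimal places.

n = 4, tₙ = 1.87265

p(1.24) = -1.0448886, p(2.25) = 0.5609302
t₂ = 2.2500000 − 0.5609302·(1.0100000)/(1.6058188) = 1.8971959;  |Δ| = 0.3528041
p(1.8971959) = 0.0375728
t₃ = 1.8971959 − 0.0375728·(-0.3528041)/(-0.5233574) = 1.8718674;  |Δ| = 0.0253285
p(1.8718674) = -0.0011961
t₄ = 1.8718674 − (-0.0011961)·(-0.0253285)/(-0.0387689) = 1.8726488;  |Δ| = 0.0007814
|t₄ − t₃| = 0.0007814 < 10^{-2}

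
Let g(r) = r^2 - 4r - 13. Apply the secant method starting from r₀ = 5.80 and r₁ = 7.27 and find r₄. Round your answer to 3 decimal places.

6.123

g(5.80) = -2.56000, g(7.27) = 10.77290
r₂ = 7.27000 − 10.77290·(7.27000 − 5.80000) / (10.77290 − (-2.56000)) = 7.27000 − (15.83616)/(13.33290) = 6.08225
g(6.08225) = -0.33524
r₃ = 6.08225 − (-0.33524)·(6.08225 − 7.27000) / (-0.33524 − 10.77290) = 6.08225 − (0.39818)/(-11.10814) = 6.11810
g(6.11810) = -0.04129
r₄ = 6.11810 − (-0.04129)·(6.11810 − 6.08225) / (-0.04129 − (-0.33524)) = 6.11810 − (-0.00148)/(0.29395) = 6.12313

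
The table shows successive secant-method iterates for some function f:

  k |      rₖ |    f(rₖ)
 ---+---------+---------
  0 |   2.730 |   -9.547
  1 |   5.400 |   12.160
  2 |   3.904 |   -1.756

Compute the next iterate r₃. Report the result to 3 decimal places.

r₃ = 3.904 − (-1.756)·(3.904 − 5.400) / (-1.756 − 12.160)
   = 3.904 − (2.62698)/(-13.91600) = 4.09277

4.093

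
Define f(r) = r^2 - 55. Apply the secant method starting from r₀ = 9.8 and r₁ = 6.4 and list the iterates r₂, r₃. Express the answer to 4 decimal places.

7.2667, 7.4273

f(9.8) = 41.040000, f(6.4) = -14.040000
r₂ = 6.400000 − (-14.040000)·(6.400000 − 9.800000) / (-14.040000 − 41.040000) = 6.400000 − (47.736000)/(-55.080000) = 7.266667
f(7.266667) = -2.195556
r₃ = 7.266667 − (-2.195556)·(7.266667 − 6.400000) / (-2.195556 − (-14.040000)) = 7.266667 − (-1.902815)/(11.844444) = 7.427317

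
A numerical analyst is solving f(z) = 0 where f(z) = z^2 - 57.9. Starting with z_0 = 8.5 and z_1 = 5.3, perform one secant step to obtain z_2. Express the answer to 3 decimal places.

f(8.5) = 14.35000, f(5.3) = -29.81000
z_2 = 5.30000 − (-29.81000)·(5.30000 − 8.50000) / (-29.81000 − 14.35000) = 5.30000 − (95.39200)/(-44.16000) = 7.46014

7.460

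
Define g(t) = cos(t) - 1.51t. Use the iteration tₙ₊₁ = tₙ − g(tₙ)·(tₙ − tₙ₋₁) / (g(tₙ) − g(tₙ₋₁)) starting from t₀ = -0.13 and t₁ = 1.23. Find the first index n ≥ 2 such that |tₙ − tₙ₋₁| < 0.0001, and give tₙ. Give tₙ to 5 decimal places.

g(-0.13) = 1.1878619, g(1.23) = -1.5230623
t₂ = 1.2300000 − (-1.5230623)·(1.3600000)/(-2.7109242) = 0.4659194;  |Δ| = 0.7640806
g(0.4659194) = 0.1898707
t₃ = 0.4659194 − 0.1898707·(-0.7640806)/(1.7129330) = 0.5506142;  |Δ| = 0.0846948
g(0.5506142) = 0.0207760
t₄ = 0.5506142 − 0.0207760·(0.0846948)/(-0.1690947) = 0.5610203;  |Δ| = 0.0104061
g(0.5610203) = -0.0004279
t₅ = 0.5610203 − (-0.0004279)·(0.0104061)/(-0.0212038) = 0.5608103;  |Δ| = 0.0002100
g(0.5608103) = 0.0000009
t₆ = 0.5608103 − 0.0000009·(-0.0002100)/(0.0004288) = 0.5608107;  |Δ| = 0.0000004
|t₆ − t₅| = 0.0000004 < 0.0001

n = 6, tₙ = 0.56081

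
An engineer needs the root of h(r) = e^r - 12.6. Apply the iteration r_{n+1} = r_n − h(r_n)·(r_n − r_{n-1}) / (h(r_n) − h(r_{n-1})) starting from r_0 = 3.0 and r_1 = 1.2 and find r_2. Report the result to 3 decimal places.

h(3.0) = 7.48554, h(1.2) = -9.27988
r_2 = 1.20000 − (-9.27988)·(1.20000 − 3.00000) / (-9.27988 − 7.48554) = 1.20000 − (16.70379)/(-16.76542) = 2.19632

2.196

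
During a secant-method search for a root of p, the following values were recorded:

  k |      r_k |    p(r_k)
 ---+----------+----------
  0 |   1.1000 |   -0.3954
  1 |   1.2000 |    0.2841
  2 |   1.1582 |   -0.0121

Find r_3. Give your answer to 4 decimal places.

r_3 = 1.1582 − (-0.0121)·(1.1582 − 1.2000) / (-0.0121 − 0.2841)
   = 1.1582 − (0.000506)/(-0.296200) = 1.159908

1.1599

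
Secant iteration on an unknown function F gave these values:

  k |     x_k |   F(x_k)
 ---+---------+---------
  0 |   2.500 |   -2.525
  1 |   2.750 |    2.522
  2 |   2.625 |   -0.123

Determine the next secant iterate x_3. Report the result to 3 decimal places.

x_3 = 2.625 − (-0.123)·(2.625 − 2.750) / (-0.123 − 2.522)
   = 2.625 − (0.01537)/(-2.64500) = 2.63081

2.631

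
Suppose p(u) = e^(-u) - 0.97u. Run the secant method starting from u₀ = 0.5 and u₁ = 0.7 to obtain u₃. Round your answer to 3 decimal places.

0.578

p(0.5) = 0.12153, p(0.7) = -0.18241
u₂ = 0.70000 − (-0.18241)·(0.70000 − 0.50000) / (-0.18241 − 0.12153) = 0.70000 − (-0.03648)/(-0.30395) = 0.57997
p(0.57997) = -0.00265
u₃ = 0.57997 − (-0.00265)·(0.57997 − 0.70000) / (-0.00265 − (-0.18241)) = 0.57997 − (0.00032)/(0.17976) = 0.57820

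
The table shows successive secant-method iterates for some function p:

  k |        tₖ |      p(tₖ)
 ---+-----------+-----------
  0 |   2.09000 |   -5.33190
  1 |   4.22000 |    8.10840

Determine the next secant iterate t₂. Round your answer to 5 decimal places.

t₂ = 4.22000 − 8.10840·(4.22000 − 2.09000) / (8.10840 − (-5.33190))
   = 4.22000 − (17.2708920)/(13.4403000) = 2.9349921

2.93499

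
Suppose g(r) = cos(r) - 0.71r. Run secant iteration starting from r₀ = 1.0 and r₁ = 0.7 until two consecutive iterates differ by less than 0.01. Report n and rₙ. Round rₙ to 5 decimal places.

g(1.0) = -0.1696977, g(0.7) = 0.2678422
r₂ = 0.7000000 − 0.2678422·(-0.3000000)/(0.4375399) = 0.8836465;  |Δ| = 0.1836465
g(0.8836465) = 0.0069474
r₃ = 0.8836465 − 0.0069474·(0.1836465)/(-0.2608947) = 0.8885368;  |Δ| = 0.0048904
|r₃ − r₂| = 0.0048904 < 0.01

n = 3, rₙ = 0.88854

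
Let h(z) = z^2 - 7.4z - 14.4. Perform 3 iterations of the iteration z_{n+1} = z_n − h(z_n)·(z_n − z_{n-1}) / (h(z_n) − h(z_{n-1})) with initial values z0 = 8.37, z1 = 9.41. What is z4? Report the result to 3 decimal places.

9.000

h(8.37) = -6.28110, h(9.41) = 4.51410
z2 = 9.41000 − 4.51410·(9.41000 − 8.37000) / (4.51410 − (-6.28110)) = 9.41000 − (4.69466)/(10.79520) = 8.97512
h(8.97512) = -0.26316
z3 = 8.97512 − (-0.26316)·(8.97512 − 9.41000) / (-0.26316 − 4.51410) = 8.97512 − (0.11444)/(-4.77726) = 8.99907
h(8.99907) = -0.00984
z4 = 8.99907 − (-0.00984)·(8.99907 − 8.97512) / (-0.00984 − (-0.26316)) = 8.99907 − (-0.00024)/(0.25331) = 9.00000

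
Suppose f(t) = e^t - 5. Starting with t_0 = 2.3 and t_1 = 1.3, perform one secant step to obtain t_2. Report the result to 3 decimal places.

1.511

f(2.3) = 4.97418, f(1.3) = -1.33070
t_2 = 1.30000 − (-1.33070)·(1.30000 − 2.30000) / (-1.33070 − 4.97418) = 1.30000 − (1.33070)/(-6.30489) = 1.51106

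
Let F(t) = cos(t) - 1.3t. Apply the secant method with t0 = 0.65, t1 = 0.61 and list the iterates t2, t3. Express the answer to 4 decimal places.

0.6241, 0.6242

F(0.65) = -0.048916, F(0.61) = 0.026648
t2 = 0.610000 − 0.026648·(0.610000 − 0.650000) / (0.026648 − (-0.048916)) = 0.610000 − (-0.001066)/(0.075564) = 0.624106
F(0.624106) = 0.000148
t3 = 0.624106 − 0.000148·(0.624106 − 0.610000) / (0.000148 − 0.026648) = 0.624106 − (0.000002)/(-0.026500) = 0.624185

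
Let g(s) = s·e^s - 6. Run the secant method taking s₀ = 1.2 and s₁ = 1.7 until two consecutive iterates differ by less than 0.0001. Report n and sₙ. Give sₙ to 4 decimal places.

n = 6, sₙ = 1.4324

g(1.2) = -2.015860, g(1.7) = 3.305711
s₂ = 1.700000 − 3.305711·(0.500000)/(5.321570) = 1.389405;  |Δ| = 0.310595
g(1.389405) = -0.425069
s₃ = 1.389405 − (-0.425069)·(-0.310595)/(-3.730780) = 1.424793;  |Δ| = 0.035388
g(1.424793) = -0.077144
s₄ = 1.424793 − (-0.077144)·(0.035388)/(0.347925) = 1.432639;  |Δ| = 0.007846
g(1.432639) = 0.002387
s₅ = 1.432639 − 0.002387·(0.007846)/(0.079531) = 1.432404;  |Δ| = 0.000235
g(1.432404) = -0.000013
s₆ = 1.432404 − (-0.000013)·(-0.000235)/(-0.002399) = 1.432405;  |Δ| = 0.000001
|s₆ − s₅| = 0.000001 < 0.0001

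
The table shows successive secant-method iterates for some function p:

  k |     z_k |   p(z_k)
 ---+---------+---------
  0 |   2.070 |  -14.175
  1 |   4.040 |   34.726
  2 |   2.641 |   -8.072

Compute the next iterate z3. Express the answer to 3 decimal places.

z3 = 2.641 − (-8.072)·(2.641 − 4.040) / (-8.072 − 34.726)
   = 2.641 − (11.29273)/(-42.79800) = 2.90486

2.905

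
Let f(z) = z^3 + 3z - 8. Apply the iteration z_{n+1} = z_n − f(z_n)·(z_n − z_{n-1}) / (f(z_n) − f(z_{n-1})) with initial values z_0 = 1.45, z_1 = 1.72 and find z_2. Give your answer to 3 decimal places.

1.507

f(1.45) = -0.60138, f(1.72) = 2.24845
z_2 = 1.72000 − 2.24845·(1.72000 − 1.45000) / (2.24845 − (-0.60138)) = 1.72000 − (0.60708)/(2.84982) = 1.50698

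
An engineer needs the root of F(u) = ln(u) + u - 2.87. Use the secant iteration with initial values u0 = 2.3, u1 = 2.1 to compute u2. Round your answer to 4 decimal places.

2.1193

F(2.3) = 0.262909, F(2.1) = -0.028063
u2 = 2.100000 − (-0.028063)·(2.100000 − 2.300000) / (-0.028063 − 0.262909) = 2.100000 − (0.005613)/(-0.290972) = 2.119289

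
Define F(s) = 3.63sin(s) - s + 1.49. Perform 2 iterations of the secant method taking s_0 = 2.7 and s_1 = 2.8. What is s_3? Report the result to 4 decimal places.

F(2.7) = 0.341389, F(2.8) = -0.093993
s_2 = 2.800000 − (-0.093993)·(2.800000 − 2.700000) / (-0.093993 − 0.341389) = 2.800000 − (-0.009399)/(-0.435382) = 2.778411
F(2.778411) = 0.001145
s_3 = 2.778411 − 0.001145·(2.778411 − 2.800000) / (0.001145 − (-0.093993)) = 2.778411 − (-0.000025)/(0.095138) = 2.778671

2.7787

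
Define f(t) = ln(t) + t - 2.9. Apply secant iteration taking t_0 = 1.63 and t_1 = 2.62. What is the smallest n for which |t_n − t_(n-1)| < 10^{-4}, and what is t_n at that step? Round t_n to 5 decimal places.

f(1.63) = -0.7814200, f(2.62) = 0.6831743
t_2 = 2.6200000 − 0.6831743·(0.9900000)/(1.4645943) = 2.1582048;  |Δ| = 0.4617952
f(2.1582048) = 0.0274816
t_3 = 2.1582048 − 0.0274816·(-0.4617952)/(-0.6556927) = 2.1388499;  |Δ| = 0.0193549
f(2.1388499) = -0.0008818
t_4 = 2.1388499 − (-0.0008818)·(-0.0193549)/(-0.0283634) = 2.1394517;  |Δ| = 0.0006017
f(2.1394517) = 0.0000012
t_5 = 2.1394517 − 0.0000012·(0.0006017)/(0.0008830) = 2.1394508;  |Δ| = 0.0000008
|t_5 − t_4| = 0.0000008 < 10^{-4}

n = 5, t_n = 2.13945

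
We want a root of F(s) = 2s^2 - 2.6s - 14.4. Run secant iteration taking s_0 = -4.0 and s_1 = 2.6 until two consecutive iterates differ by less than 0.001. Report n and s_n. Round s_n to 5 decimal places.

F(-4.0) = 28.0000000, F(2.6) = -7.6400000
s_2 = 2.6000000 − (-7.6400000)·(6.6000000)/(-35.6400000) = 1.1851852;  |Δ| = 1.4148148
F(1.1851852) = -14.6721536
s_3 = 1.1851852 − (-14.6721536)·(-1.4148148)/(-7.0321536) = 4.1371088;  |Δ| = 2.9519236
F(4.1371088) = 9.0748555
s_4 = 4.1371088 − 9.0748555·(2.9519236)/(23.7470091) = 3.0090391;  |Δ| = 1.1280696
F(3.0090391) = -4.1148686
s_5 = 3.0090391 − (-4.1148686)·(-1.1280696)/(-13.1897240) = 3.3609691;  |Δ| = 0.3519299
F(3.3609691) = -0.5462936
s_6 = 3.3609691 − (-0.5462936)·(0.3519299)/(3.5685750) = 3.4148441;  |Δ| = 0.0538750
F(3.4148441) = 0.0437255
s_7 = 3.4148441 − 0.0437255·(0.0538750)/(0.5900191) = 3.4108515;  |Δ| = 0.0039926
F(3.4108515) = -0.0003983
s_8 = 3.4108515 − (-0.0003983)·(-0.0039926)/(-0.0441238) = 3.4108875;  |Δ| = 0.0000360
|s_8 − s_7| = 0.0000360 < 0.001

n = 8, s_n = 3.41089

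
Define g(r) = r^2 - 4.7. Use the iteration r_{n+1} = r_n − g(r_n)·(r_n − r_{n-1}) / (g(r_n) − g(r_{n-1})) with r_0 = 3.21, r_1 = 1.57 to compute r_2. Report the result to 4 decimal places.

2.0376

g(3.21) = 5.604100, g(1.57) = -2.235100
r_2 = 1.570000 − (-2.235100)·(1.570000 − 3.210000) / (-2.235100 − 5.604100) = 1.570000 − (3.665564)/(-7.839200) = 2.037594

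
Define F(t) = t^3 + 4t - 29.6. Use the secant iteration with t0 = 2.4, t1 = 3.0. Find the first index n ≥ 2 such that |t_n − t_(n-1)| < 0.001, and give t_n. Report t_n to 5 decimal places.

n = 5, t_n = 2.66550

F(2.4) = -6.1760000, F(3.0) = 9.4000000
t2 = 3.0000000 − 9.4000000·(0.6000000)/(15.5760000) = 2.6379045;  |Δ| = 0.3620955
F(2.6379045) = -0.6924184
t3 = 2.6379045 − (-0.6924184)·(-0.3620955)/(-10.0924184) = 2.6627470;  |Δ| = 0.0248426
F(2.6627470) = -0.0695448
t4 = 2.6627470 − (-0.0695448)·(0.0248426)/(0.6228736) = 2.6655207;  |Δ| = 0.0027737
F(2.6655207) = 0.0006102
t5 = 2.6655207 − 0.0006102·(0.0027737)/(0.0701550) = 2.6654966;  |Δ| = 0.0000241
|t5 − t4| = 0.0000241 < 0.001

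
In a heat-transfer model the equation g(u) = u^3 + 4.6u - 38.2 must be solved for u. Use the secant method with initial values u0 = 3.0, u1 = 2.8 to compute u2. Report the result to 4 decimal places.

g(3.0) = 2.600000, g(2.8) = -3.368000
u2 = 2.800000 − (-3.368000)·(2.800000 − 3.000000) / (-3.368000 − 2.600000) = 2.800000 − (0.673600)/(-5.968000) = 2.912869

2.9129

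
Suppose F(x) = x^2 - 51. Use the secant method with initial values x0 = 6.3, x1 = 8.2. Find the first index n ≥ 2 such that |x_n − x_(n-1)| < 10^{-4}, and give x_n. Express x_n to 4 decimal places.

F(6.3) = -11.310000, F(8.2) = 16.240000
x2 = 8.200000 − 16.240000·(1.900000)/(27.550000) = 7.080000;  |Δ| = 1.120000
F(7.080000) = -0.873600
x3 = 7.080000 − (-0.873600)·(-1.120000)/(-17.113600) = 7.137173;  |Δ| = 0.057173
F(7.137173) = -0.060765
x4 = 7.137173 − (-0.060765)·(0.057173)/(0.812835) = 7.141447;  |Δ| = 0.004274
F(7.141447) = 0.000263
x5 = 7.141447 − 0.000263·(0.004274)/(0.061027) = 7.141428;  |Δ| = 0.000018
|x5 − x4| = 0.000018 < 10^{-4}

n = 5, x_n = 7.1414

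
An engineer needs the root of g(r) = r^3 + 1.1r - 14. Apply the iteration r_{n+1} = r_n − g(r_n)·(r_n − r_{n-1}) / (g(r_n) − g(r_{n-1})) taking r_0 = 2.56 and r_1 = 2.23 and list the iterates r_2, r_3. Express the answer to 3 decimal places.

2.255, 2.258

g(2.56) = 5.59322, g(2.23) = -0.45743
r_2 = 2.23000 − (-0.45743)·(2.23000 − 2.56000) / (-0.45743 − 5.59322) = 2.23000 − (0.15095)/(-6.05065) = 2.25495
g(2.25495) = -0.05362
r_3 = 2.25495 − (-0.05362)·(2.25495 − 2.23000) / (-0.05362 − (-0.45743)) = 2.25495 − (-0.00134)/(0.40382) = 2.25826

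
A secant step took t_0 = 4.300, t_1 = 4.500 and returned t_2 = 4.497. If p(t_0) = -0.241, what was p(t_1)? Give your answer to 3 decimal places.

0.004

The secant line through (4.300, -0.241) and (4.500, p(t_1)) crosses zero at t_2 = 4.497.
So (4.300, -0.241), (4.500, p(t_1)), (4.497, 0) are collinear:
p(t_1) = -0.241 · (4.500 − 4.497) / (4.300 − 4.497) = -0.241 · (0.00300)/(-0.19700) = 0.00367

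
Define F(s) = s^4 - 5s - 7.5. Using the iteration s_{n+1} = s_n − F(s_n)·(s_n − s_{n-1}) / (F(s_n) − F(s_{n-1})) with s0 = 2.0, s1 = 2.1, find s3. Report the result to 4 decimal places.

F(2.0) = -1.500000, F(2.1) = 1.448100
s2 = 2.100000 − 1.448100·(2.100000 − 2.000000) / (1.448100 − (-1.500000)) = 2.100000 − (0.144810)/(2.948100) = 2.050880
F(2.050880) = -0.063042
s3 = 2.050880 − (-0.063042)·(2.050880 − 2.100000) / (-0.063042 − 1.448100) = 2.050880 − (0.003097)/(-1.511142) = 2.052929

2.0529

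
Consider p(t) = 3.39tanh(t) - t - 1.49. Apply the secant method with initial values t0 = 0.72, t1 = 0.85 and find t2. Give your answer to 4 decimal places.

0.8471

p(0.72) = -0.118677, p(0.85) = 0.002726
t2 = 0.850000 − 0.002726·(0.850000 − 0.720000) / (0.002726 − (-0.118677)) = 0.850000 − (0.000354)/(0.121403) = 0.847081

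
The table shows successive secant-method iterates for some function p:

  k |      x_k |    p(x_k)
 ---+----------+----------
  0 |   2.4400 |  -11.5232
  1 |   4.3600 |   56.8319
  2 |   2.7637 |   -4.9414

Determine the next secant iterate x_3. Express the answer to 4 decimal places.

2.8914

x_3 = 2.7637 − (-4.9414)·(2.7637 − 4.3600) / (-4.9414 − 56.8319)
   = 2.7637 − (7.887957)/(-61.773300) = 2.891392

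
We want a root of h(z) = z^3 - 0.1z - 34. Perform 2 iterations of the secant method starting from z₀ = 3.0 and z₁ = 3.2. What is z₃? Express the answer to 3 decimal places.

3.250

h(3.0) = -7.30000, h(3.2) = -1.55200
z₂ = 3.20000 − (-1.55200)·(3.20000 − 3.00000) / (-1.55200 − (-7.30000)) = 3.20000 − (-0.31040)/(5.74800) = 3.25400
h(3.25400) = 0.12968
z₃ = 3.25400 − 0.12968·(3.25400 − 3.20000) / (0.12968 − (-1.55200)) = 3.25400 − (0.00700)/(1.68168) = 3.24984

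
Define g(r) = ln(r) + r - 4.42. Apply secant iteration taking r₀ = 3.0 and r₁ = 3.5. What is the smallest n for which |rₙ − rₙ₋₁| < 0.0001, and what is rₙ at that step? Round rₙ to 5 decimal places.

n = 4, rₙ = 3.24338

g(3.0) = -0.3213877, g(3.5) = 0.3327630
r₂ = 3.5000000 − 0.3327630·(0.5000000)/(0.6541507) = 3.2456527;  |Δ| = 0.2543473
g(3.2456527) = 0.0029691
r₃ = 3.2456527 − 0.0029691·(-0.2543473)/(-0.3297938) = 3.2433628;  |Δ| = 0.0022899
g(3.2433628) = -0.0000265
r₄ = 3.2433628 − (-0.0000265)·(-0.0022899)/(-0.0029956) = 3.2433831;  |Δ| = 0.0000203
|r₄ − r₃| = 0.0000203 < 0.0001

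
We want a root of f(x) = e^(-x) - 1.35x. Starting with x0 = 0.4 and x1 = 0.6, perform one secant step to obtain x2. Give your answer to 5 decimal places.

0.46657

f(0.4) = 0.1303200, f(0.6) = -0.2611884
x2 = 0.6000000 − (-0.2611884)·(0.6000000 − 0.4000000) / (-0.2611884 − 0.1303200) = 0.6000000 − (-0.0522377)/(-0.3915084) = 0.4665733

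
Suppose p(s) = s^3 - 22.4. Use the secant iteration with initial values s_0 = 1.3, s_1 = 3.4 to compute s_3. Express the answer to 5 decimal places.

p(1.3) = -20.2030000, p(3.4) = 16.9040000
s_2 = 3.4000000 − 16.9040000·(3.4000000 − 1.3000000) / (16.9040000 − (-20.2030000)) = 3.4000000 − (35.4984000)/(37.1070000) = 2.4433503
p(2.4433503) = -7.8132946
s_3 = 2.4433503 − (-7.8132946)·(2.4433503 − 3.4000000) / (-7.8132946 − 16.9040000) = 2.4433503 − (7.4745858)/(-24.7172946) = 2.7457534

2.74575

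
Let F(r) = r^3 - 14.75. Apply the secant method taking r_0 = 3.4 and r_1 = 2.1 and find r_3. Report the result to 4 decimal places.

2.4713

F(3.4) = 24.554000, F(2.1) = -5.489000
r_2 = 2.100000 − (-5.489000)·(2.100000 − 3.400000) / (-5.489000 − 24.554000) = 2.100000 − (7.135700)/(-30.043000) = 2.337516
F(2.337516) = -1.977853
r_3 = 2.337516 − (-1.977853)·(2.337516 − 2.100000) / (-1.977853 − (-5.489000)) = 2.337516 − (-0.469772)/(3.511147) = 2.471311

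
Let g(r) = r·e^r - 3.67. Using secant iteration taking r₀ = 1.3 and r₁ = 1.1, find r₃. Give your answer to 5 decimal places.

g(1.3) = 1.1000857, g(1.1) = -0.3654174
r₂ = 1.1000000 − (-0.3654174)·(1.1000000 − 1.3000000) / (-0.3654174 − 1.1000857) = 1.1000000 − (0.0730835)/(-1.4655030) = 1.1498692
g(1.1498692) = -0.0389662
r₃ = 1.1498692 − (-0.0389662)·(1.1498692 − 1.1000000) / (-0.0389662 − (-0.3654174)) = 1.1498692 − (-0.0019432)/(0.3264512) = 1.1558217

1.15582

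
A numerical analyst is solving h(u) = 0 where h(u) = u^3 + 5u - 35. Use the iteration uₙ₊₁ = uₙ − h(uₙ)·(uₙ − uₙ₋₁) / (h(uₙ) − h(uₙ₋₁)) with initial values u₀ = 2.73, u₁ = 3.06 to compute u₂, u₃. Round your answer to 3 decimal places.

h(2.73) = -1.00358, h(3.06) = 8.95262
u₂ = 3.06000 − 8.95262·(3.06000 − 2.73000) / (8.95262 − (-1.00358)) = 3.06000 − (2.95436)/(9.95620) = 2.76326
h(2.76326) = -0.08443
u₃ = 2.76326 − (-0.08443)·(2.76326 − 3.06000) / (-0.08443 − 8.95262) = 2.76326 − (0.02505)/(-9.03704) = 2.76604

2.763, 2.766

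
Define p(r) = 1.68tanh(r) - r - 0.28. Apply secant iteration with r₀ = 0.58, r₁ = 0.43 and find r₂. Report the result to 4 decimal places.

p(0.58) = 0.018078, p(0.43) = -0.029060
r₂ = 0.430000 − (-0.029060)·(0.430000 − 0.580000) / (-0.029060 − 0.018078) = 0.430000 − (0.004359)/(-0.047138) = 0.522474

0.5225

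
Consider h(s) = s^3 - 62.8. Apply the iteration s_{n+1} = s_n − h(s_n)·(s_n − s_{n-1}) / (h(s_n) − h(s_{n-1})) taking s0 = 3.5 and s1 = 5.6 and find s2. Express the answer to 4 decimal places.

h(3.5) = -19.925000, h(5.6) = 112.816000
s2 = 5.600000 − 112.816000·(5.600000 − 3.500000) / (112.816000 − (-19.925000)) = 5.600000 − (236.913600)/(132.741000) = 3.815219

3.8152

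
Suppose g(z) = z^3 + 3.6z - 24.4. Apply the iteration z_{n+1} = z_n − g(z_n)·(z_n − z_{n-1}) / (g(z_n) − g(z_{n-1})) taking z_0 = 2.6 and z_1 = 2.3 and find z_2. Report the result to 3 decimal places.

g(2.6) = 2.53600, g(2.3) = -3.95300
z_2 = 2.30000 − (-3.95300)·(2.30000 − 2.60000) / (-3.95300 − 2.53600) = 2.30000 − (1.18590)/(-6.48900) = 2.48276

2.483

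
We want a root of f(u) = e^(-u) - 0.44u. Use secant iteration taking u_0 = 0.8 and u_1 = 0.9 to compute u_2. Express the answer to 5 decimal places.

0.91218

f(0.8) = 0.0973290, f(0.9) = 0.0105697
u_2 = 0.9000000 − 0.0105697·(0.9000000 − 0.8000000) / (0.0105697 − 0.0973290) = 0.9000000 − (0.0010570)/(-0.0867593) = 0.9121827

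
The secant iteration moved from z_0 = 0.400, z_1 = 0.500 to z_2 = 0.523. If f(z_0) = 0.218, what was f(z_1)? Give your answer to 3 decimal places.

The secant line through (0.400, 0.218) and (0.500, f(z_1)) crosses zero at z_2 = 0.523.
So (0.400, 0.218), (0.500, f(z_1)), (0.523, 0) are collinear:
f(z_1) = 0.218 · (0.500 − 0.523) / (0.400 − 0.523) = 0.218 · (-0.02300)/(-0.12300) = 0.04076

0.041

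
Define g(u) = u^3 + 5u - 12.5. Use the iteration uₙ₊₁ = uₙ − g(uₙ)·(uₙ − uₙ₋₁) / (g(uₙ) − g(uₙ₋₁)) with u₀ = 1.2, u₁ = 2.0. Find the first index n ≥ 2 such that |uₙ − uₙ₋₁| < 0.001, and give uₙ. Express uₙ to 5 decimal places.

g(1.2) = -4.7720000, g(2.0) = 5.5000000
u₂ = 2.0000000 − 5.5000000·(0.8000000)/(10.2720000) = 1.5716511;  |Δ| = 0.4283489
g(1.5716511) = -0.7596294
u₃ = 1.5716511 − (-0.7596294)·(-0.4283489)/(-6.2596294) = 1.6236328;  |Δ| = 0.0519817
g(1.6236328) = -0.1016417
u₄ = 1.6236328 − (-0.1016417)·(0.0519817)/(0.6579877) = 1.6316626;  |Δ| = 0.0080298
g(1.6316626) = 0.0023260
u₅ = 1.6316626 − 0.0023260·(0.0080298)/(0.1039677) = 1.6314830;  |Δ| = 0.0001796
|u₅ − u₄| = 0.0001796 < 0.001

n = 5, uₙ = 1.63148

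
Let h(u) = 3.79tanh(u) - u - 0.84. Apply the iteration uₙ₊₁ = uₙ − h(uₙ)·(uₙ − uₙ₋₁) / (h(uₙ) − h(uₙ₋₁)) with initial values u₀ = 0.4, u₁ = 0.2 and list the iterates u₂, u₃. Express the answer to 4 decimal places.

0.3187, 0.3148

h(0.4) = 0.200007, h(0.2) = -0.291948
u₂ = 0.200000 − (-0.291948)·(0.200000 − 0.400000) / (-0.291948 − 0.200007) = 0.200000 − (0.058390)/(-0.491954) = 0.318689
h(0.318689) = 0.009848
u₃ = 0.318689 − 0.009848·(0.318689 − 0.200000) / (0.009848 − (-0.291948)) = 0.318689 − (0.001169)/(0.301795) = 0.314816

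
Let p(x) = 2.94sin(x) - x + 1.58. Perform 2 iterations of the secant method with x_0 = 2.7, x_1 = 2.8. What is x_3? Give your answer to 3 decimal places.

2.737

p(2.7) = 0.13650, p(2.8) = -0.23513
x_2 = 2.80000 − (-0.23513)·(2.80000 − 2.70000) / (-0.23513 − 0.13650) = 2.80000 − (-0.02351)/(-0.37163) = 2.73673
p(2.73673) = 0.00132
x_3 = 2.73673 − 0.00132·(2.73673 − 2.80000) / (0.00132 − (-0.23513)) = 2.73673 − (-0.00008)/(0.23645) = 2.73708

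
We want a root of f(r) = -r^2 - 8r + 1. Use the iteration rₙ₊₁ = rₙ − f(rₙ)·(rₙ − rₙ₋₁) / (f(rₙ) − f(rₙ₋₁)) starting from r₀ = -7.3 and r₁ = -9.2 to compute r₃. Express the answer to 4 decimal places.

f(-7.3) = 6.110000, f(-9.2) = -10.040000
r₂ = -9.200000 − (-10.040000)·(-9.200000 − (-7.300000)) / (-10.040000 − 6.110000) = -9.200000 − (19.076000)/(-16.150000) = -8.018824
f(-8.018824) = 0.849057
r₃ = -8.018824 − 0.849057·(-8.018824 − (-9.200000)) / (0.849057 − (-10.040000)) = -8.018824 − (1.002887)/(10.889057) = -8.110924

-8.1109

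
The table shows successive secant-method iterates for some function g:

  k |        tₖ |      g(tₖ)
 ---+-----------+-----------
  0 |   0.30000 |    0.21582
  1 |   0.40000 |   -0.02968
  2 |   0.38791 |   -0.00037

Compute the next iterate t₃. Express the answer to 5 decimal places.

t₃ = 0.38791 − (-0.00037)·(0.38791 − 0.40000) / (-0.00037 − (-0.02968))
   = 0.38791 − (0.0000045)/(0.0293100) = 0.3877574

0.38776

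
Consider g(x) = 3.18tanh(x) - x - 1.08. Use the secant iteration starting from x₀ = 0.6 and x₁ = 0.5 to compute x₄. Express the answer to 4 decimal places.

0.5784

g(0.6) = 0.027818, g(0.5) = -0.110467
x₂ = 0.500000 − (-0.110467)·(0.500000 − 0.600000) / (-0.110467 − 0.027818) = 0.500000 − (0.011047)/(-0.138285) = 0.579884
g(0.579884) = 0.001924
x₃ = 0.579884 − 0.001924·(0.579884 − 0.500000) / (0.001924 − (-0.110467)) = 0.579884 − (0.000154)/(0.112391) = 0.578517
g(0.578517) = 0.000128
x₄ = 0.578517 − 0.000128·(0.578517 − 0.579884) / (0.000128 − 0.001924) = 0.578517 − (0.000000)/(-0.001796) = 0.578419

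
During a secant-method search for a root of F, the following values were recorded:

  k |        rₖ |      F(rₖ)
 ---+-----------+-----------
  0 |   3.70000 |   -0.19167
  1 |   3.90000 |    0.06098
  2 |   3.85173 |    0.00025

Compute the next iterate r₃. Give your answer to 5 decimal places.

r₃ = 3.85173 − 0.00025·(3.85173 − 3.90000) / (0.00025 − 0.06098)
   = 3.85173 − (-0.0000121)/(-0.0607300) = 3.8515313

3.85153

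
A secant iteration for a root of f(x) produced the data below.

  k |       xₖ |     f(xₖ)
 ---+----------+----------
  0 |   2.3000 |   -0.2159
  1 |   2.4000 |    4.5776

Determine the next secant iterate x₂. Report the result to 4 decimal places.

x₂ = 2.4000 − 4.5776·(2.4000 − 2.3000) / (4.5776 − (-0.2159))
   = 2.4000 − (0.457760)/(4.793500) = 2.304504

2.3045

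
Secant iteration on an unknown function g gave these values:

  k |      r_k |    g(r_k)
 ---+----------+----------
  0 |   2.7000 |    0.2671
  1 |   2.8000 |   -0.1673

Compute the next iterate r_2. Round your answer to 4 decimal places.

r_2 = 2.8000 − (-0.1673)·(2.8000 − 2.7000) / (-0.1673 − 0.2671)
   = 2.8000 − (-0.016730)/(-0.434400) = 2.761487

2.7615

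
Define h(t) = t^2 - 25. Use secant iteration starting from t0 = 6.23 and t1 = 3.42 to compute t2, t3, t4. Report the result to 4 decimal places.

4.7986, 5.0387, 4.9992

h(6.23) = 13.812900, h(3.42) = -13.303600
t2 = 3.420000 − (-13.303600)·(3.420000 − 6.230000) / (-13.303600 − 13.812900) = 3.420000 − (37.383116)/(-27.116500) = 4.798611
h(4.798611) = -1.973329
t3 = 4.798611 − (-1.973329)·(4.798611 − 3.420000) / (-1.973329 − (-13.303600)) = 4.798611 − (-2.720453)/(11.330271) = 5.038716
h(5.038716) = 0.388662
t4 = 5.038716 − 0.388662·(5.038716 − 4.798611) / (0.388662 − (-1.973329)) = 5.038716 − (0.093320)/(2.361990) = 4.999207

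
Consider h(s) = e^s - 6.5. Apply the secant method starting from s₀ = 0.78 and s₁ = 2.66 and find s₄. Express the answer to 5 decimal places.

h(0.78) = -4.3185277, h(2.66) = 7.7962891
s₂ = 2.6600000 − 7.7962891·(2.6600000 − 0.7800000) / (7.7962891 − (-4.3185277)) = 2.6600000 − (14.6570235)/(12.1148168) = 1.4501572
h(1.4501572) = -2.2362151
s₃ = 1.4501572 − (-2.2362151)·(1.4501572 − 2.6600000) / (-2.2362151 − 7.7962891) = 1.4501572 − (2.7054687)/(-10.0325042) = 1.7198276
h(1.7198276) = -0.9164344
s₄ = 1.7198276 − (-0.9164344)·(1.7198276 − 1.4501572) / (-0.9164344 − (-2.2362151)) = 1.7198276 − (-0.2471352)/(1.3197807) = 1.9070823

1.90708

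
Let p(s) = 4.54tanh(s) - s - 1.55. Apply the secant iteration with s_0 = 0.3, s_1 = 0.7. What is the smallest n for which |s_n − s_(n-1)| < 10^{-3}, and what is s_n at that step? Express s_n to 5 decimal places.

p(0.3) = -0.5274407, p(0.7) = 0.4938297
s_2 = 0.7000000 − 0.4938297·(0.4000000)/(1.0212704) = 0.5065822;  |Δ| = 0.1934178
p(0.5065822) = 0.0648597
s_3 = 0.5065822 − 0.0648597·(-0.1934178)/(-0.4289701) = 0.4773377;  |Δ| = 0.0292445
p(0.4773377) = -0.0110831
s_4 = 0.4773377 − (-0.0110831)·(-0.0292445)/(-0.0759428) = 0.4816057;  |Δ| = 0.0042680
p(0.4816057) = 0.0001742
s_5 = 0.4816057 − 0.0001742·(0.0042680)/(0.0112574) = 0.4815396;  |Δ| = 0.0000661
|s_5 − s_4| = 0.0000661 < 10^{-3}

n = 5, s_n = 0.48154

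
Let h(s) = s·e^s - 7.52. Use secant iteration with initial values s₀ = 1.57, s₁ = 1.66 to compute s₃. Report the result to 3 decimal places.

1.568

h(1.57) = 0.02644, h(1.66) = 1.21046
s₂ = 1.66000 − 1.21046·(1.66000 − 1.57000) / (1.21046 − 0.02644) = 1.66000 − (0.10894)/(1.18402) = 1.56799
h(1.56799) = 0.00165
s₃ = 1.56799 − 0.00165·(1.56799 − 1.66000) / (0.00165 − 1.21046) = 1.56799 − (-0.00015)/(-1.20881) = 1.56786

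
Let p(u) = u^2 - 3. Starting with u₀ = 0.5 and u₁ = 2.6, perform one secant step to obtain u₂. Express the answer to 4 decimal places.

p(0.5) = -2.750000, p(2.6) = 3.760000
u₂ = 2.600000 − 3.760000·(2.600000 − 0.500000) / (3.760000 − (-2.750000)) = 2.600000 − (7.896000)/(6.510000) = 1.387097

1.3871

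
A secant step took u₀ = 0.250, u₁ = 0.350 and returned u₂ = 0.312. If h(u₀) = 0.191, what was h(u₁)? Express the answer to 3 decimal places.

The secant line through (0.250, 0.191) and (0.350, h(u₁)) crosses zero at u₂ = 0.312.
So (0.250, 0.191), (0.350, h(u₁)), (0.312, 0) are collinear:
h(u₁) = 0.191 · (0.350 − 0.312) / (0.250 − 0.312) = 0.191 · (0.03800)/(-0.06200) = -0.11706

-0.117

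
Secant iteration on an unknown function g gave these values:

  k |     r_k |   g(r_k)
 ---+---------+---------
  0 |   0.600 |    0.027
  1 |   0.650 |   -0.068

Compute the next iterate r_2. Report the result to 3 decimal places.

r_2 = 0.650 − (-0.068)·(0.650 − 0.600) / (-0.068 − 0.027)
   = 0.650 − (-0.00340)/(-0.09500) = 0.61421

0.614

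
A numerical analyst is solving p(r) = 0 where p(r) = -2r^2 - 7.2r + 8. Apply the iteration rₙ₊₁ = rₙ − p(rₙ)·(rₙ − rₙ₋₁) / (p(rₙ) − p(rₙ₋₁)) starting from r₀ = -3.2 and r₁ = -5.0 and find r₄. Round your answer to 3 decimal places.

-4.491

p(-3.2) = 10.56000, p(-5.0) = -6.00000
r₂ = -5.00000 − (-6.00000)·(-5.00000 − (-3.20000)) / (-6.00000 − 10.56000) = -5.00000 − (10.80000)/(-16.56000) = -4.34783
p(-4.34783) = 1.49716
r₃ = -4.34783 − 1.49716·(-4.34783 − (-5.00000)) / (1.49716 − (-6.00000)) = -4.34783 − (0.97641)/(7.49716) = -4.47806
p(-4.47806) = 0.13595
r₄ = -4.47806 − 0.13595·(-4.47806 − (-4.34783)) / (0.13595 − 1.49716) = -4.47806 − (-0.01771)/(-1.36121) = -4.49107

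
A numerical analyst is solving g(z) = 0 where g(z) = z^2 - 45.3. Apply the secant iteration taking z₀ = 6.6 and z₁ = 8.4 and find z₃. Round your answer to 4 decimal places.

6.7289

g(6.6) = -1.740000, g(8.4) = 25.260000
z₂ = 8.400000 − 25.260000·(8.400000 − 6.600000) / (25.260000 − (-1.740000)) = 8.400000 − (45.468000)/(27.000000) = 6.716000
g(6.716000) = -0.195344
z₃ = 6.716000 − (-0.195344)·(6.716000 − 8.400000) / (-0.195344 − 25.260000) = 6.716000 − (0.328959)/(-25.455344) = 6.728923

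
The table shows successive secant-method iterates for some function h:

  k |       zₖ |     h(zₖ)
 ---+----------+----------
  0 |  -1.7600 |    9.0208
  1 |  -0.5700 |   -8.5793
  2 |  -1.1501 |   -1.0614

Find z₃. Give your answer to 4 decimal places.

-1.2320

z₃ = -1.1501 − (-1.0614)·(-1.1501 − (-0.5700)) / (-1.0614 − (-8.5793))
   = -1.1501 − (0.615718)/(7.517900) = -1.232000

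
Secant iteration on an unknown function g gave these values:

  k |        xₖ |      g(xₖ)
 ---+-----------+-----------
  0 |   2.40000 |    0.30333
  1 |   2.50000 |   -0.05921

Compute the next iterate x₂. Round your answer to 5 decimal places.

x₂ = 2.50000 − (-0.05921)·(2.50000 − 2.40000) / (-0.05921 − 0.30333)
   = 2.50000 − (-0.0059210)/(-0.3625400) = 2.4836680

2.48367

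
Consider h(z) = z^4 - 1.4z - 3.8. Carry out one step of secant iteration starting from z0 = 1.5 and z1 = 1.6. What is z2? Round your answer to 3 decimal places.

1.562

h(1.5) = -0.83750, h(1.6) = 0.51360
z2 = 1.60000 − 0.51360·(1.60000 − 1.50000) / (0.51360 − (-0.83750)) = 1.60000 − (0.05136)/(1.35110) = 1.56199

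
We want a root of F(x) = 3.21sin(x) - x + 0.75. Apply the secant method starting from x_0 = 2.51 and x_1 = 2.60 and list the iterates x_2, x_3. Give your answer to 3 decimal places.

F(2.51) = 0.13528, F(2.60) = -0.19524
x_2 = 2.60000 − (-0.19524)·(2.60000 − 2.51000) / (-0.19524 − 0.13528) = 2.60000 − (-0.01757)/(-0.33052) = 2.54684
F(2.54684) = 0.00175
x_3 = 2.54684 − 0.00175·(2.54684 − 2.60000) / (0.00175 − (-0.19524)) = 2.54684 − (-0.00009)/(0.19699) = 2.54731

2.547, 2.547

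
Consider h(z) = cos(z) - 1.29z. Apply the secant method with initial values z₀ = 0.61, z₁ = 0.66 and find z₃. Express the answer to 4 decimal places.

0.6275

h(0.61) = 0.032748, h(0.66) = -0.061408
z₂ = 0.660000 − (-0.061408)·(0.660000 − 0.610000) / (-0.061408 − 0.032748) = 0.660000 − (-0.003070)/(-0.094156) = 0.627390
h(0.627390) = 0.000229
z₃ = 0.627390 − 0.000229·(0.627390 − 0.660000) / (0.000229 − (-0.061408)) = 0.627390 − (-0.000007)/(0.061636) = 0.627511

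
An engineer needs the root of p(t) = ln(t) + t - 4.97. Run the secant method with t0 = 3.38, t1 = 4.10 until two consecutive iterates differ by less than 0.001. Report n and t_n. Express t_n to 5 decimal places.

n = 4, t_n = 3.66985

p(3.38) = -0.3721243, p(4.10) = 0.5409870
t2 = 4.1000000 − 0.5409870·(0.7200000)/(0.9131113) = 3.6734248;  |Δ| = 0.4265752
p(3.6734248) = 0.0045492
t3 = 3.6734248 − 0.0045492·(-0.4265752)/(-0.5364378) = 3.6698073;  |Δ| = 0.0036175
p(3.6698073) = -0.0000536
t4 = 3.6698073 − (-0.0000536)·(-0.0036175)/(-0.0046028) = 3.6698494;  |Δ| = 0.0000421
|t4 − t3| = 0.0000421 < 0.001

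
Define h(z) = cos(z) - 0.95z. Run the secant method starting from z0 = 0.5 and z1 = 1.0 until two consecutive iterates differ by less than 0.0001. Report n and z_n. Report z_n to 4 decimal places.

h(0.5) = 0.402583, h(1.0) = -0.409698
z2 = 1.000000 − (-0.409698)·(0.500000)/(-0.812280) = 0.747810;  |Δ| = 0.252190
h(0.747810) = 0.022760
z3 = 0.747810 − 0.022760·(-0.252190)/(0.432458) = 0.761083;  |Δ| = 0.013273
h(0.761083) = 0.001061
z4 = 0.761083 − 0.001061·(0.013273)/(-0.021699) = 0.761732;  |Δ| = 0.000649
h(0.761732) = -0.000003
z5 = 0.761732 − (-0.000003)·(0.000649)/(-0.001064) = 0.761730;  |Δ| = 0.000002
|z5 − z4| = 0.000002 < 0.0001

n = 5, z_n = 0.7617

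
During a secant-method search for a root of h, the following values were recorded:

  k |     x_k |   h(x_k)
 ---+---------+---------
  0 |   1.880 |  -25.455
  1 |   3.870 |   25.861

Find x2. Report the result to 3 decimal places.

2.867

x2 = 3.870 − 25.861·(3.870 − 1.880) / (25.861 − (-25.455))
   = 3.870 − (51.46339)/(51.31600) = 2.86713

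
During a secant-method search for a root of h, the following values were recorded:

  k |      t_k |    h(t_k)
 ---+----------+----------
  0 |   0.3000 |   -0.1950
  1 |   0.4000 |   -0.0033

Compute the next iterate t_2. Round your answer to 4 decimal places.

0.4017

t_2 = 0.4000 − (-0.0033)·(0.4000 − 0.3000) / (-0.0033 − (-0.1950))
   = 0.4000 − (-0.000330)/(0.191700) = 0.401721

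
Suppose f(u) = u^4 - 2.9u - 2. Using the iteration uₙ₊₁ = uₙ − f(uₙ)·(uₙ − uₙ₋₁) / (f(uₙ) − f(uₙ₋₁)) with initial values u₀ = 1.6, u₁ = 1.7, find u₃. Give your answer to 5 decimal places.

1.60630

f(1.6) = -0.0864000, f(1.7) = 1.4221000
u₂ = 1.7000000 − 1.4221000·(1.7000000 − 1.6000000) / (1.4221000 − (-0.0864000)) = 1.7000000 − (0.1422100)/(1.5085000) = 1.6057275
f(1.6057275) = -0.0086647
u₃ = 1.6057275 − (-0.0086647)·(1.6057275 − 1.7000000) / (-0.0086647 − 1.4221000) = 1.6057275 − (0.0008168)/(-1.4307647) = 1.6062985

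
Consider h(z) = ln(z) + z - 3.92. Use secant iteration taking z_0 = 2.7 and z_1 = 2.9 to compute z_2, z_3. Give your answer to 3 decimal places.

h(2.7) = -0.22675, h(2.9) = 0.04471
z_2 = 2.90000 − 0.04471·(2.90000 − 2.70000) / (0.04471 − (-0.22675)) = 2.90000 − (0.00894)/(0.27146) = 2.86706
h(2.86706) = 0.00035
z_3 = 2.86706 − 0.00035·(2.86706 − 2.90000) / (0.00035 − 0.04471) = 2.86706 − (-0.00001)/(-0.04437) = 2.86680

2.867, 2.867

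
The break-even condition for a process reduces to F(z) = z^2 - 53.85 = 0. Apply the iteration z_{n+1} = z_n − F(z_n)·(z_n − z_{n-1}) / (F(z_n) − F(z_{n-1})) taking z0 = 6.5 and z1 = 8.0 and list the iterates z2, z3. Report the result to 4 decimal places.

7.3000, 7.3366

F(6.5) = -11.600000, F(8.0) = 10.150000
z2 = 8.000000 − 10.150000·(8.000000 − 6.500000) / (10.150000 − (-11.600000)) = 8.000000 − (15.225000)/(21.750000) = 7.300000
F(7.300000) = -0.560000
z3 = 7.300000 − (-0.560000)·(7.300000 − 8.000000) / (-0.560000 − 10.150000) = 7.300000 − (0.392000)/(-10.710000) = 7.336601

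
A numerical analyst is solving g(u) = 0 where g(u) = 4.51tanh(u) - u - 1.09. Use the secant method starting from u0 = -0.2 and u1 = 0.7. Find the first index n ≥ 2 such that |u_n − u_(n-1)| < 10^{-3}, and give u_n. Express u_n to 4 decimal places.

n = 5, u_n = 0.3246

g(-0.2) = -1.780163, g(0.7) = 0.935699
u2 = 0.700000 − 0.935699·(0.900000)/(2.715861) = 0.389922;  |Δ| = 0.310078
g(0.389922) = 0.194609
u3 = 0.389922 − 0.194609·(-0.310078)/(-0.741089) = 0.308496;  |Δ| = 0.081426
g(0.308496) = -0.049699
u4 = 0.308496 − (-0.049699)·(-0.081426)/(-0.244308) = 0.325060;  |Δ| = 0.016564
g(0.325060) = 0.001419
u5 = 0.325060 − 0.001419·(0.016564)/(0.051117) = 0.324600;  |Δ| = 0.000460
|u5 − u4| = 0.000460 < 10^{-3}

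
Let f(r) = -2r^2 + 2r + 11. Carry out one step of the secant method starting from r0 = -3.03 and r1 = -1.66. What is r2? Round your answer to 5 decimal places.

f(-3.03) = -13.4218000, f(-1.66) = 2.1688000
r2 = -1.6600000 − 2.1688000·(-1.6600000 − (-3.0300000)) / (2.1688000 − (-13.4218000)) = -1.6600000 − (2.9712560)/(15.5906000) = -1.8505800

-1.85058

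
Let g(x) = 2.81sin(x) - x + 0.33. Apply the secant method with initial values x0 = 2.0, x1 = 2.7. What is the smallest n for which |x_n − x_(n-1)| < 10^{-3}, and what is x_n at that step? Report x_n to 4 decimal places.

g(2.0) = 0.885126, g(2.7) = -1.169063
x2 = 2.700000 − (-1.169063)·(0.700000)/(-2.054188) = 2.301622;  |Δ| = 0.398378
g(2.301622) = 0.120771
x3 = 2.301622 − 0.120771·(-0.398378)/(1.289833) = 2.338923;  |Δ| = 0.037301
g(2.338923) = 0.012067
x4 = 2.338923 − 0.012067·(0.037301)/(-0.108704) = 2.343064;  |Δ| = 0.004141
g(2.343064) = -0.000175
x5 = 2.343064 − (-0.000175)·(0.004141)/(-0.012242) = 2.343004;  |Δ| = 0.000059
|x5 − x4| = 0.000059 < 10^{-3}

n = 5, x_n = 2.3430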